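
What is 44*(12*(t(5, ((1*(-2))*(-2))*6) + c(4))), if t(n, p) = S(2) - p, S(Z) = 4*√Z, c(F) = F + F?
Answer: -8448 + 2112*√2 ≈ -5461.2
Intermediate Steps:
c(F) = 2*F
t(n, p) = -p + 4*√2 (t(n, p) = 4*√2 - p = -p + 4*√2)
44*(12*(t(5, ((1*(-2))*(-2))*6) + c(4))) = 44*(12*((-(1*(-2))*(-2)*6 + 4*√2) + 2*4)) = 44*(12*((-(-2*(-2))*6 + 4*√2) + 8)) = 44*(12*((-4*6 + 4*√2) + 8)) = 44*(12*((-1*24 + 4*√2) + 8)) = 44*(12*((-24 + 4*√2) + 8)) = 44*(12*(-16 + 4*√2)) = 44*(-192 + 48*√2) = -8448 + 2112*√2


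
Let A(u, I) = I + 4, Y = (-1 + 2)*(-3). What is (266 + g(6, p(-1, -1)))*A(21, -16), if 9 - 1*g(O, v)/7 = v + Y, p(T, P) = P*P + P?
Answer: -4200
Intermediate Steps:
Y = -3 (Y = 1*(-3) = -3)
A(u, I) = 4 + I
p(T, P) = P + P**2 (p(T, P) = P**2 + P = P + P**2)
g(O, v) = 84 - 7*v (g(O, v) = 63 - 7*(v - 3) = 63 - 7*(-3 + v) = 63 + (21 - 7*v) = 84 - 7*v)
(266 + g(6, p(-1, -1)))*A(21, -16) = (266 + (84 - (-7)*(1 - 1)))*(4 - 16) = (266 + (84 - (-7)*0))*(-12) = (266 + (84 - 7*0))*(-12) = (266 + (84 + 0))*(-12) = (266 + 84)*(-12) = 350*(-12) = -4200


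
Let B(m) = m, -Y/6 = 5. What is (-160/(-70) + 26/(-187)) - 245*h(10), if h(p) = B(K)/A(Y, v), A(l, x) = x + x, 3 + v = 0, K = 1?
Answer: 337565/7854 ≈ 42.980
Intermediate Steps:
Y = -30 (Y = -6*5 = -30)
v = -3 (v = -3 + 0 = -3)
A(l, x) = 2*x
h(p) = -⅙ (h(p) = 1/(2*(-3)) = 1/(-6) = 1*(-⅙) = -⅙)
(-160/(-70) + 26/(-187)) - 245*h(10) = (-160/(-70) + 26/(-187)) - 245*(-⅙) = (-160*(-1/70) + 26*(-1/187)) + 245/6 = (16/7 - 26/187) + 245/6 = 2810/1309 + 245/6 = 337565/7854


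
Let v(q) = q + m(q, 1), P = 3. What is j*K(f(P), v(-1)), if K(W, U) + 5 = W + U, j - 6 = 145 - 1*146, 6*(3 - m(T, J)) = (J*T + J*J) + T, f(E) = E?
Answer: 5/6 ≈ 0.83333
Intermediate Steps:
m(T, J) = 3 - T/6 - J**2/6 - J*T/6 (m(T, J) = 3 - ((J*T + J*J) + T)/6 = 3 - ((J*T + J**2) + T)/6 = 3 - ((J**2 + J*T) + T)/6 = 3 - (T + J**2 + J*T)/6 = 3 + (-T/6 - J**2/6 - J*T/6) = 3 - T/6 - J**2/6 - J*T/6)
v(q) = 17/6 + 2*q/3 (v(q) = q + (3 - q/6 - 1/6*1**2 - 1/6*1*q) = q + (3 - q/6 - 1/6*1 - q/6) = q + (3 - q/6 - 1/6 - q/6) = q + (17/6 - q/3) = 17/6 + 2*q/3)
j = 5 (j = 6 + (145 - 1*146) = 6 + (145 - 146) = 6 - 1 = 5)
K(W, U) = -5 + U + W (K(W, U) = -5 + (W + U) = -5 + (U + W) = -5 + U + W)
j*K(f(P), v(-1)) = 5*(-5 + (17/6 + (2/3)*(-1)) + 3) = 5*(-5 + (17/6 - 2/3) + 3) = 5*(-5 + 13/6 + 3) = 5*(1/6) = 5/6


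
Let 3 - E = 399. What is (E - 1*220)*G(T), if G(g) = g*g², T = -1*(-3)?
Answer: -16632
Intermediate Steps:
E = -396 (E = 3 - 1*399 = 3 - 399 = -396)
T = 3
G(g) = g³
(E - 1*220)*G(T) = (-396 - 1*220)*3³ = (-396 - 220)*27 = -616*27 = -16632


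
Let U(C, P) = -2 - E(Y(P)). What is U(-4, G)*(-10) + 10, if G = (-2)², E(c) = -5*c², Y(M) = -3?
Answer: -420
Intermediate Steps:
G = 4
U(C, P) = 43 (U(C, P) = -2 - (-5)*(-3)² = -2 - (-5)*9 = -2 - 1*(-45) = -2 + 45 = 43)
U(-4, G)*(-10) + 10 = 43*(-10) + 10 = -430 + 10 = -420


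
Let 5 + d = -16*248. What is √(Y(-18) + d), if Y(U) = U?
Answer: I*√3991 ≈ 63.174*I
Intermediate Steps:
d = -3973 (d = -5 - 16*248 = -5 - 3968 = -3973)
√(Y(-18) + d) = √(-18 - 3973) = √(-3991) = I*√3991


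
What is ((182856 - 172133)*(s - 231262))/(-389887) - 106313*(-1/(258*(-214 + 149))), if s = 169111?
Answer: 11134835494579/6538404990 ≈ 1703.0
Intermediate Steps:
((182856 - 172133)*(s - 231262))/(-389887) - 106313*(-1/(258*(-214 + 149))) = ((182856 - 172133)*(169111 - 231262))/(-389887) - 106313*(-1/(258*(-214 + 149))) = (10723*(-62151))*(-1/389887) - 106313/((-258*(-65))) = -666445173*(-1/389887) - 106313/16770 = 666445173/389887 - 106313*1/16770 = 666445173/389887 - 106313/16770 = 11134835494579/6538404990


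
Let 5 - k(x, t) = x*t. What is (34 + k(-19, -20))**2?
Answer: 116281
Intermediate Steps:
k(x, t) = 5 - t*x (k(x, t) = 5 - x*t = 5 - t*x)
(34 + k(-19, -20))**2 = (34 + (5 - 1*(-20)*(-19)))**2 = (34 + (5 - 380))**2 = (34 - 375)**2 = (-341)**2 = 116281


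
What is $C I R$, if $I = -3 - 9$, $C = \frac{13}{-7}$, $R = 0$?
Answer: $0$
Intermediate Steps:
$C = - \frac{13}{7}$ ($C = 13 \left(- \frac{1}{7}\right) = - \frac{13}{7} \approx -1.8571$)
$I = -12$ ($I = -3 - 9 = -12$)
$C I R = \left(- \frac{13}{7}\right) \left(-12\right) 0 = \frac{156}{7} \cdot 0 = 0$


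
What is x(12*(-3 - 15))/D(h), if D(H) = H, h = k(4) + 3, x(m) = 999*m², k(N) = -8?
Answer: -46609344/5 ≈ -9.3219e+6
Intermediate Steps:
h = -5 (h = -8 + 3 = -5)
x(12*(-3 - 15))/D(h) = (999*(12*(-3 - 15))²)/(-5) = (999*(12*(-18))²)*(-⅕) = (999*(-216)²)*(-⅕) = (999*46656)*(-⅕) = 46609344*(-⅕) = -46609344/5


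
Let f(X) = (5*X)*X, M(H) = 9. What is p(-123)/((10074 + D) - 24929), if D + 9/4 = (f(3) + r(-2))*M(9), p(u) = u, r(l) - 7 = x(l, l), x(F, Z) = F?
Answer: 492/57629 ≈ 0.0085374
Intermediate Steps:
r(l) = 7 + l
f(X) = 5*X²
D = 1791/4 (D = -9/4 + (5*3² + (7 - 2))*9 = -9/4 + (5*9 + 5)*9 = -9/4 + (45 + 5)*9 = -9/4 + 50*9 = -9/4 + 450 = 1791/4 ≈ 447.75)
p(-123)/((10074 + D) - 24929) = -123/((10074 + 1791/4) - 24929) = -123/(42087/4 - 24929) = -123/(-57629/4) = -123*(-4/57629) = 492/57629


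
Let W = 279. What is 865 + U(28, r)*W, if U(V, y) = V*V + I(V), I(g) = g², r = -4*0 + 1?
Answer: 438337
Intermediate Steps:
r = 1 (r = 0 + 1 = 1)
U(V, y) = 2*V² (U(V, y) = V*V + V² = V² + V² = 2*V²)
865 + U(28, r)*W = 865 + (2*28²)*279 = 865 + (2*784)*279 = 865 + 1568*279 = 865 + 437472 = 438337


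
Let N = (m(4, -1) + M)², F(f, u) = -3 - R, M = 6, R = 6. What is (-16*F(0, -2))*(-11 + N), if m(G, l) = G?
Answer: 12816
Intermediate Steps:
F(f, u) = -9 (F(f, u) = -3 - 1*6 = -3 - 6 = -9)
N = 100 (N = (4 + 6)² = 10² = 100)
(-16*F(0, -2))*(-11 + N) = (-16*(-9))*(-11 + 100) = 144*89 = 12816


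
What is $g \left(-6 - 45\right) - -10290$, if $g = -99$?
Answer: $15339$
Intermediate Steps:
$g \left(-6 - 45\right) - -10290 = - 99 \left(-6 - 45\right) - -10290 = \left(-99\right) \left(-51\right) + 10290 = 5049 + 10290 = 15339$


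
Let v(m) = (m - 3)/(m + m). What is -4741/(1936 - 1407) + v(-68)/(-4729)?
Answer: -3049183263/340223176 ≈ -8.9623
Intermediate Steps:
v(m) = (-3 + m)/(2*m) (v(m) = (-3 + m)/((2*m)) = (-3 + m)*(1/(2*m)) = (-3 + m)/(2*m))
-4741/(1936 - 1407) + v(-68)/(-4729) = -4741/(1936 - 1407) + ((½)*(-3 - 68)/(-68))/(-4729) = -4741/529 + ((½)*(-1/68)*(-71))*(-1/4729) = -4741*1/529 + (71/136)*(-1/4729) = -4741/529 - 71/643144 = -3049183263/340223176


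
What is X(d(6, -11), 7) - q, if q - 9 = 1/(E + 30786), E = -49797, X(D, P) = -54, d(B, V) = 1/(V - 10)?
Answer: -1197692/19011 ≈ -63.000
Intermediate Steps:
d(B, V) = 1/(-10 + V)
q = 171098/19011 (q = 9 + 1/(-49797 + 30786) = 9 + 1/(-19011) = 9 - 1/19011 = 171098/19011 ≈ 8.9999)
X(d(6, -11), 7) - q = -54 - 1*171098/19011 = -54 - 171098/19011 = -1197692/19011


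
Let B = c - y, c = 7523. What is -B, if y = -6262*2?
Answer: -20047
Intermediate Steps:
y = -12524
B = 20047 (B = 7523 - 1*(-12524) = 7523 + 12524 = 20047)
-B = -1*20047 = -20047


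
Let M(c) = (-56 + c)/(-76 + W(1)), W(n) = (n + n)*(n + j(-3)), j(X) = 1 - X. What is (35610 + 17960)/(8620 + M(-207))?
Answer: 3535620/569183 ≈ 6.2117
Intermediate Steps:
W(n) = 2*n*(4 + n) (W(n) = (n + n)*(n + (1 - 1*(-3))) = (2*n)*(n + (1 + 3)) = (2*n)*(n + 4) = (2*n)*(4 + n) = 2*n*(4 + n))
M(c) = 28/33 - c/66 (M(c) = (-56 + c)/(-76 + 2*1*(4 + 1)) = (-56 + c)/(-76 + 2*1*5) = (-56 + c)/(-76 + 10) = (-56 + c)/(-66) = (-56 + c)*(-1/66) = 28/33 - c/66)
(35610 + 17960)/(8620 + M(-207)) = (35610 + 17960)/(8620 + (28/33 - 1/66*(-207))) = 53570/(8620 + (28/33 + 69/22)) = 53570/(8620 + 263/66) = 53570/(569183/66) = 53570*(66/569183) = 3535620/569183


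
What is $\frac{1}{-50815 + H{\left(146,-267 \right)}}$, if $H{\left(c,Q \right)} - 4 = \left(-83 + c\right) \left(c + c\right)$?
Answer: $- \frac{1}{32415} \approx -3.085 \cdot 10^{-5}$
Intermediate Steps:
$H{\left(c,Q \right)} = 4 + 2 c \left(-83 + c\right)$ ($H{\left(c,Q \right)} = 4 + \left(-83 + c\right) \left(c + c\right) = 4 + \left(-83 + c\right) 2 c = 4 + 2 c \left(-83 + c\right)$)
$\frac{1}{-50815 + H{\left(146,-267 \right)}} = \frac{1}{-50815 + \left(4 - 24236 + 2 \cdot 146^{2}\right)} = \frac{1}{-50815 + \left(4 - 24236 + 2 \cdot 21316\right)} = \frac{1}{-50815 + \left(4 - 24236 + 42632\right)} = \frac{1}{-50815 + 18400} = \frac{1}{-32415} = - \frac{1}{32415}$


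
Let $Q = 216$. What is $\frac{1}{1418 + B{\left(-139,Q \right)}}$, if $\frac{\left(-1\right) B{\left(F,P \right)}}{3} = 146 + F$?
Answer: $\frac{1}{1397} \approx 0.00071582$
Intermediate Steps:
$B{\left(F,P \right)} = -438 - 3 F$ ($B{\left(F,P \right)} = - 3 \left(146 + F\right) = -438 - 3 F$)
$\frac{1}{1418 + B{\left(-139,Q \right)}} = \frac{1}{1418 - 21} = \frac{1}{1397}$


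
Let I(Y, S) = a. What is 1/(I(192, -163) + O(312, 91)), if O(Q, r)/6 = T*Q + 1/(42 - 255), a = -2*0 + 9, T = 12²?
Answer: 71/19139965 ≈ 3.7095e-6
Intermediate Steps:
T = 144
a = 9 (a = 0 + 9 = 9)
I(Y, S) = 9
O(Q, r) = -2/71 + 864*Q (O(Q, r) = 6*(144*Q + 1/(42 - 255)) = 6*(144*Q + 1/(-213)) = 6*(144*Q - 1/213) = 6*(-1/213 + 144*Q) = -2/71 + 864*Q)
1/(I(192, -163) + O(312, 91)) = 1/(9 + (-2/71 + 864*312)) = 1/(9 + (-2/71 + 269568)) = 1/(9 + 19139326/71) = 1/(19139965/71) = 71/19139965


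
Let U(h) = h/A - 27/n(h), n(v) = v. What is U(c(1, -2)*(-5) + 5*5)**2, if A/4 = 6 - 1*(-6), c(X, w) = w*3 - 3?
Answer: 811801/705600 ≈ 1.1505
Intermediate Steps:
c(X, w) = -3 + 3*w (c(X, w) = 3*w - 3 = -3 + 3*w)
A = 48 (A = 4*(6 - 1*(-6)) = 4*(6 + 6) = 4*12 = 48)
U(h) = -27/h + h/48 (U(h) = h/48 - 27/h = -27/h + h/48)
U(c(1, -2)*(-5) + 5*5)**2 = (-27/((-3 + 3*(-2))*(-5) + 5*5) + ((-3 + 3*(-2))*(-5) + 5*5)/48)**2 = (-27/((-3 - 6)*(-5) + 25) + ((-3 - 6)*(-5) + 25)/48)**2 = (-27/(-9*(-5) + 25) + (-9*(-5) + 25)/48)**2 = (-27/(45 + 25) + (45 + 25)/48)**2 = (-27/70 + (1/48)*70)**2 = (-27*1/70 + 35/24)**2 = (-27/70 + 35/24)**2 = (901/840)**2 = 811801/705600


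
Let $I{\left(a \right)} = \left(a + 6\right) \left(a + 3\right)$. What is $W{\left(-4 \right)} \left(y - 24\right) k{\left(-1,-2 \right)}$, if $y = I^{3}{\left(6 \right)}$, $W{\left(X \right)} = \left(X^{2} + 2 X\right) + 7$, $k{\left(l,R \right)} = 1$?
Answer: $18895320$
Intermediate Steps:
$I{\left(a \right)} = \left(3 + a\right) \left(6 + a\right)$ ($I{\left(a \right)} = \left(6 + a\right) \left(3 + a\right) = \left(3 + a\right) \left(6 + a\right)$)
$W{\left(X \right)} = 7 + X^{2} + 2 X$
$y = 1259712$ ($y = \left(18 + 6^{2} + 9 \cdot 6\right)^{3} = \left(18 + 36 + 54\right)^{3} = 108^{3} = 1259712$)
$W{\left(-4 \right)} \left(y - 24\right) k{\left(-1,-2 \right)} = \left(7 + \left(-4\right)^{2} + 2 \left(-4\right)\right) \left(1259712 - 24\right) 1 = \left(7 + 16 - 8\right) \left(1259712 - 24\right) 1 = 15 \cdot 1259688 \cdot 1 = 18895320 \cdot 1 = 18895320$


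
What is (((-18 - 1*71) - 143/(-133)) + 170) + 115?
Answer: 26211/133 ≈ 197.08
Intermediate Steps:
(((-18 - 1*71) - 143/(-133)) + 170) + 115 = (((-18 - 71) - 143*(-1)/133) + 170) + 115 = ((-89 - 1*(-143/133)) + 170) + 115 = ((-89 + 143/133) + 170) + 115 = (-11694/133 + 170) + 115 = 10916/133 + 115 = 26211/133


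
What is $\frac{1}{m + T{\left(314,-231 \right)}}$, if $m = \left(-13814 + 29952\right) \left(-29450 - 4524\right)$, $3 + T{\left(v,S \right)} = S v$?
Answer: $- \frac{1}{548344949} \approx -1.8237 \cdot 10^{-9}$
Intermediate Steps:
$T{\left(v,S \right)} = -3 + S v$
$m = -548272412$ ($m = 16138 \left(-33974\right) = -548272412$)
$\frac{1}{m + T{\left(314,-231 \right)}} = \frac{1}{-548272412 - 72537} = \frac{1}{-548344949} = - \frac{1}{548344949}$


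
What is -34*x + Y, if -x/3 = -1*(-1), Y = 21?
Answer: 123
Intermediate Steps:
x = -3 (x = -(-3)*(-1) = -3*1 = -3)
-34*x + Y = -34*(-3) + 21 = 102 + 21 = 123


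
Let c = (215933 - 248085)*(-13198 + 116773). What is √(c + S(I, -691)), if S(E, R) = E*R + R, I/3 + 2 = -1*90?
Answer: 5*I*√133198135 ≈ 57706.0*I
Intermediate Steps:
I = -276 (I = -6 + 3*(-1*90) = -6 + 3*(-90) = -6 - 270 = -276)
S(E, R) = R + E*R
c = -3330143400 (c = -32152*103575 = -3330143400)
√(c + S(I, -691)) = √(-3330143400 - 691*(1 - 276)) = √(-3330143400 - 691*(-275)) = √(-3330143400 + 190025) = √(-3329953375) = 5*I*√133198135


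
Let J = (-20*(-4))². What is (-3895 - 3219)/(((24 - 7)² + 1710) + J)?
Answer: -7114/8399 ≈ -0.84701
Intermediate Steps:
J = 6400 (J = 80² = 6400)
(-3895 - 3219)/(((24 - 7)² + 1710) + J) = (-3895 - 3219)/(((24 - 7)² + 1710) + 6400) = -7114/((17² + 1710) + 6400) = -7114/((289 + 1710) + 6400) = -7114/(1999 + 6400) = -7114/8399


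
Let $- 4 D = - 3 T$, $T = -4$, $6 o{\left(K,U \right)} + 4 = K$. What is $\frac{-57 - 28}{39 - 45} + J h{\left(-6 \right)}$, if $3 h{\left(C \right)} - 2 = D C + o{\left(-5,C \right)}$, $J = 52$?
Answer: $\frac{2009}{6} \approx 334.83$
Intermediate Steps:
$o{\left(K,U \right)} = - \frac{2}{3} + \frac{K}{6}$
$D = -3$ ($D = - \frac{\left(-3\right) \left(-4\right)}{4} = \left(- \frac{1}{4}\right) 12 = -3$)
$h{\left(C \right)} = \frac{1}{6} - C$ ($h{\left(C \right)} = \frac{2}{3} + \frac{- 3 C + \left(- \frac{2}{3} + \frac{1}{6} \left(-5\right)\right)}{3} = \frac{2}{3} + \frac{- 3 C - \frac{3}{2}}{3} = \frac{2}{3} + \frac{- \frac{3}{2} - 3 C}{3} = \frac{2}{3} - \left(\frac{1}{2} + C\right) = \frac{1}{6} - C$)
$\frac{-57 - 28}{39 - 45} + J h{\left(-6 \right)} = \frac{-57 - 28}{39 - 45} + 52 \left(\frac{1}{6} - -6\right) = - \frac{85}{-6} + 52 \left(\frac{1}{6} + 6\right) = \left(-85\right) \left(- \frac{1}{6}\right) + 52 \cdot \frac{37}{6} = \frac{85}{6} + \frac{962}{3} = \frac{2009}{6}$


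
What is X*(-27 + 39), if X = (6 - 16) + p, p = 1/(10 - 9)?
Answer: -108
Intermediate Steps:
p = 1 (p = 1/1 = 1)
X = -9 (X = (6 - 16) + 1 = -10 + 1 = -9)
X*(-27 + 39) = -9*(-27 + 39) = -9*12 = -108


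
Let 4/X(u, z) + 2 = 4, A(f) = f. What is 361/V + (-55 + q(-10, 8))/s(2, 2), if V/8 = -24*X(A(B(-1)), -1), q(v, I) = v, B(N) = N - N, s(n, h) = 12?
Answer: -2441/384 ≈ -6.3568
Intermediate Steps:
B(N) = 0
X(u, z) = 2 (X(u, z) = 4/(-2 + 4) = 4/2 = 4*(½) = 2)
V = -384 (V = 8*(-24*2) = 8*(-48) = -384)
361/V + (-55 + q(-10, 8))/s(2, 2) = 361/(-384) + (-55 - 10)/12 = 361*(-1/384) - 65*1/12 = -361/384 - 65/12 = -2441/384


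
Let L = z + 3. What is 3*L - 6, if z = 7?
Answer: 24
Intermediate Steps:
L = 10 (L = 7 + 3 = 10)
3*L - 6 = 3*10 - 6 = 30 - 6 = 24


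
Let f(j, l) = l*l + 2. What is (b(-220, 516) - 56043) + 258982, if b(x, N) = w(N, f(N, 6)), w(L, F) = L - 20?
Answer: 203435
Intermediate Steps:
f(j, l) = 2 + l² (f(j, l) = l² + 2 = 2 + l²)
w(L, F) = -20 + L
b(x, N) = -20 + N
(b(-220, 516) - 56043) + 258982 = ((-20 + 516) - 56043) + 258982 = (496 - 56043) + 258982 = -55547 + 258982 = 203435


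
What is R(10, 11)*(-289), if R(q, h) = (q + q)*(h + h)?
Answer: -127160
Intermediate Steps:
R(q, h) = 4*h*q (R(q, h) = (2*q)*(2*h) = 4*h*q)
R(10, 11)*(-289) = (4*11*10)*(-289) = 440*(-289) = -127160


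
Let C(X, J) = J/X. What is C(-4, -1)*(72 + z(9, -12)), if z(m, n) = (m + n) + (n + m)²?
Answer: 39/2 ≈ 19.500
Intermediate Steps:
z(m, n) = m + n + (m + n)² (z(m, n) = (m + n) + (m + n)² = m + n + (m + n)²)
C(-4, -1)*(72 + z(9, -12)) = (-1/(-4))*(72 + (9 - 12 + (9 - 12)²)) = (-1*(-¼))*(72 + (9 - 12 + (-3)²)) = (72 + (9 - 12 + 9))/4 = (72 + 6)/4 = (¼)*78 = 39/2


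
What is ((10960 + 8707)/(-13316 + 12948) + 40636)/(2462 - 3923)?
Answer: -4978127/179216 ≈ -27.777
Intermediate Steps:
((10960 + 8707)/(-13316 + 12948) + 40636)/(2462 - 3923) = (19667/(-368) + 40636)/(-1461) = (19667*(-1/368) + 40636)*(-1/1461) = (-19667/368 + 40636)*(-1/1461) = (14934381/368)*(-1/1461) = -4978127/179216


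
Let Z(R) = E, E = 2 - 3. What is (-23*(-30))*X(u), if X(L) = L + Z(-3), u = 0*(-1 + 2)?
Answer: -690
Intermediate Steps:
E = -1
Z(R) = -1
u = 0 (u = 0*1 = 0)
X(L) = -1 + L (X(L) = L - 1 = -1 + L)
(-23*(-30))*X(u) = (-23*(-30))*(-1 + 0) = 690*(-1) = -690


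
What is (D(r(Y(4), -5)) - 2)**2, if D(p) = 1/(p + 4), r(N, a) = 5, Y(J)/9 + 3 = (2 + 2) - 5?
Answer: 289/81 ≈ 3.5679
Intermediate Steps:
Y(J) = -36 (Y(J) = -27 + 9*((2 + 2) - 5) = -27 + 9*(4 - 5) = -27 + 9*(-1) = -27 - 9 = -36)
D(p) = 1/(4 + p)
(D(r(Y(4), -5)) - 2)**2 = (1/(4 + 5) - 2)**2 = (1/9 - 2)**2 = (-17/9)**2 = 289/81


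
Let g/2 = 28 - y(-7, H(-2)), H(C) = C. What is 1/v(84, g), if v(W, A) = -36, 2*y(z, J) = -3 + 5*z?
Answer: -1/36 ≈ -0.027778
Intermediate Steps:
y(z, J) = -3/2 + 5*z/2 (y(z, J) = (-3 + 5*z)/2 = -3/2 + 5*z/2)
g = 94 (g = 2*(28 - (-3/2 + (5/2)*(-7))) = 2*(28 - (-3/2 - 35/2)) = 2*(28 - 1*(-19)) = 2*(28 + 19) = 2*47 = 94)
1/v(84, g) = 1/(-36) = -1/36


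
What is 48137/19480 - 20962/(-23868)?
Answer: 389318419/116237160 ≈ 3.3493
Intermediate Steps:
48137/19480 - 20962/(-23868) = 48137*(1/19480) - 20962*(-1/23868) = 48137/19480 + 10481/11934 = 389318419/116237160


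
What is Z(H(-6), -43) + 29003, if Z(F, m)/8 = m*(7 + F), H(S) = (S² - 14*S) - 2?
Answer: -13997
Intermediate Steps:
H(S) = -2 + S² - 14*S
Z(F, m) = 8*m*(7 + F) (Z(F, m) = 8*(m*(7 + F)) = 8*m*(7 + F))
Z(H(-6), -43) + 29003 = 8*(-43)*(7 + (-2 + (-6)² - 14*(-6))) + 29003 = 8*(-43)*(7 + (-2 + 36 + 84)) + 29003 = 8*(-43)*(7 + 118) + 29003 = 8*(-43)*125 + 29003 = -43000 + 29003 = -13997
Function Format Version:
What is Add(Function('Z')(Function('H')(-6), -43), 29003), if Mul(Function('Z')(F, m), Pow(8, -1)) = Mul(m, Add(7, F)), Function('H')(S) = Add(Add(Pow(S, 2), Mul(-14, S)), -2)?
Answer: -13997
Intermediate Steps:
Function('H')(S) = Add(-2, Pow(S, 2), Mul(-14, S))
Function('Z')(F, m) = Mul(8, m, Add(7, F)) (Function('Z')(F, m) = Mul(8, Mul(m, Add(7, F))) = Mul(8, m, Add(7, F)))
Add(Function('Z')(Function('H')(-6), -43), 29003) = Add(Mul(8, -43, Add(7, Add(-2, Pow(-6, 2), Mul(-14, -6)))), 29003) = Add(Mul(8, -43, Add(7, Add(-2, 36, 84))), 29003) = Add(Mul(8, -43, Add(7, 118)), 29003) = Add(Mul(8, -43, 125), 29003) = Add(-43000, 29003) = -13997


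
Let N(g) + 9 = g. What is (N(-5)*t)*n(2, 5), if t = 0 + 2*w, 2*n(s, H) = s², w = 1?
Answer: -56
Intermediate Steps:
n(s, H) = s²/2
t = 2 (t = 0 + 2*1 = 0 + 2 = 2)
N(g) = -9 + g
(N(-5)*t)*n(2, 5) = ((-9 - 5)*2)*((½)*2²) = (-14*2)*((½)*4) = -28*2 = -56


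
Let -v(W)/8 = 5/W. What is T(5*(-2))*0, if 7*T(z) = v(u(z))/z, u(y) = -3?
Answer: 0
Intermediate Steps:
v(W) = -40/W
T(z) = 40/(21*z) (T(z) = ((-40/(-3))/z)/7 = ((-40*(-1/3))/z)/7 = (40/(3*z))/7 = 40/(21*z))
T(5*(-2))*0 = (40/(21*((5*(-2)))))*0 = ((40/21)/(-10))*0 = ((40/21)*(-1/10))*0 = -4/21*0 = 0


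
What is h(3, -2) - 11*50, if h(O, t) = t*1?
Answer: -552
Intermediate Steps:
h(O, t) = t
h(3, -2) - 11*50 = -2 - 11*50 = -2 - 550 = -552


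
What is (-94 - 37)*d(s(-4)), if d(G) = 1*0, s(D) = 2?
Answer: 0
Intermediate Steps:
d(G) = 0
(-94 - 37)*d(s(-4)) = (-94 - 37)*0 = -131*0 = 0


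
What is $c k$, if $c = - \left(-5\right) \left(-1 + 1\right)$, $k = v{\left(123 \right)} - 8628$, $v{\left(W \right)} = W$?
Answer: $0$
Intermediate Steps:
$k = -8505$ ($k = 123 - 8628 = -8505$)
$c = 0$ ($c = - \left(-5\right) 0 = \left(-1\right) 0 = 0$)
$c k = 0 \left(-8505\right) = 0$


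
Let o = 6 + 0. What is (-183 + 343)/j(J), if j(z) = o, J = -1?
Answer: 80/3 ≈ 26.667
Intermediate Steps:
o = 6
j(z) = 6
(-183 + 343)/j(J) = (-183 + 343)/6 = 160*(⅙) = 80/3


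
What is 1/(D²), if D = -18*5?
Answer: 1/8100 ≈ 0.00012346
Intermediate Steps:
D = -90
1/(D²) = 1/((-90)²) = 1/8100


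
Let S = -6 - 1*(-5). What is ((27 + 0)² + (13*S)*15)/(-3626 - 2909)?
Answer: -534/6535 ≈ -0.081714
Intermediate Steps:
S = -1 (S = -6 + 5 = -1)
((27 + 0)² + (13*S)*15)/(-3626 - 2909) = ((27 + 0)² + (13*(-1))*15)/(-3626 - 2909) = (27² - 13*15)/(-6535) = (729 - 195)*(-1/6535) = 534*(-1/6535) = -534/6535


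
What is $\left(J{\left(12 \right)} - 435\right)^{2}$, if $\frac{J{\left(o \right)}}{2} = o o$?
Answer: $21609$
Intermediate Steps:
$J{\left(o \right)} = 2 o^{2}$ ($J{\left(o \right)} = 2 o o = 2 o^{2}$)
$\left(J{\left(12 \right)} - 435\right)^{2} = \left(2 \cdot 12^{2} - 435\right)^{2} = \left(2 \cdot 144 - 435\right)^{2} = \left(288 - 435\right)^{2} = \left(-147\right)^{2} = 21609$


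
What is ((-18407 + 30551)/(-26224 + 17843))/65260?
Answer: -3036/136736015 ≈ -2.2203e-5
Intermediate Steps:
((-18407 + 30551)/(-26224 + 17843))/65260 = (12144/(-8381))*(1/65260) = (12144*(-1/8381))*(1/65260) = -12144/8381*1/65260 = -3036/136736015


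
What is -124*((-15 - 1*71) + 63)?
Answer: 2852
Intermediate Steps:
-124*((-15 - 1*71) + 63) = -124*((-15 - 71) + 63) = -124*(-86 + 63) = -124*(-23) = 2852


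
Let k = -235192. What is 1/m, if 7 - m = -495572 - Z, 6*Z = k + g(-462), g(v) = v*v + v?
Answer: 3/1475632 ≈ 2.0330e-6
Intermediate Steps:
g(v) = v + v**2 (g(v) = v**2 + v = v + v**2)
Z = -11105/3 (Z = (-235192 - 462*(1 - 462))/6 = (-235192 - 462*(-461))/6 = (-235192 + 212982)/6 = (1/6)*(-22210) = -11105/3 ≈ -3701.7)
m = 1475632/3 (m = 7 - (-495572 - 1*(-11105/3)) = 7 - (-495572 + 11105/3) = 7 - 1*(-1475611/3) = 7 + 1475611/3 = 1475632/3 ≈ 4.9188e+5)
1/m = 1/(1475632/3) = 3/1475632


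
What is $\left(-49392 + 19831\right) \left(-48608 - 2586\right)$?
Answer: $1513345834$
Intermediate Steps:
$\left(-49392 + 19831\right) \left(-48608 - 2586\right) = \left(-29561\right) \left(-51194\right) = 1513345834$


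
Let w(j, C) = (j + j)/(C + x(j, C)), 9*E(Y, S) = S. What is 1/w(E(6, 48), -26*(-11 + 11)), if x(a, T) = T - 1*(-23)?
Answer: 69/32 ≈ 2.1563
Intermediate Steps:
E(Y, S) = S/9
x(a, T) = 23 + T (x(a, T) = T + 23 = 23 + T)
w(j, C) = 2*j/(23 + 2*C) (w(j, C) = (j + j)/(C + (23 + C)) = (2*j)/(23 + 2*C) = 2*j/(23 + 2*C))
1/w(E(6, 48), -26*(-11 + 11)) = 1/(2*((⅑)*48)/(23 + 2*(-26*(-11 + 11)))) = 1/(2*(16/3)/(23 + 2*(-26*0))) = 1/(2*(16/3)/(23 + 2*0)) = 1/(2*(16/3)/(23 + 0)) = 1/(2*(16/3)/23) = 1/(2*(16/3)*(1/23)) = 1/(32/69) = 69/32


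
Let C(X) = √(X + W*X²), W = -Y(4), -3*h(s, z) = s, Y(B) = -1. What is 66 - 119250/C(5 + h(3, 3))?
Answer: 66 - 11925*√5 ≈ -26599.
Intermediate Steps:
h(s, z) = -s/3
W = 1 (W = -1*(-1) = 1)
C(X) = √(X + X²) (C(X) = √(X + 1*X²) = √(X + X²))
66 - 119250/C(5 + h(3, 3)) = 66 - 119250/(√((5 - ⅓*3)*(1 + (5 - ⅓*3)))) = 66 - 119250/(√((5 - 1)*(1 + (5 - 1)))) = 66 - 119250/(√(4*(1 + 4))) = 66 - 119250/(√(4*5)) = 66 - 119250/(√20) = 66 - 119250/(2*√5) = 66 - 119250*√5/10 = 66 - 11925*√5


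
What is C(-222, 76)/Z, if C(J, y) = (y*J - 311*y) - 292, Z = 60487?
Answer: -40800/60487 ≈ -0.67453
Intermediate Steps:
C(J, y) = -292 - 311*y + J*y (C(J, y) = (J*y - 311*y) - 292 = (-311*y + J*y) - 292 = -292 - 311*y + J*y)
C(-222, 76)/Z = (-292 - 311*76 - 222*76)/60487 = (-292 - 23636 - 16872)*(1/60487) = -40800*1/60487 = -40800/60487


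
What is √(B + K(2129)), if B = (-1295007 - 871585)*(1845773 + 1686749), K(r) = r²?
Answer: 9*I*√94488016943 ≈ 2.7665e+6*I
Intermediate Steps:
B = -7653533905024 (B = -2166592*3532522 = -7653533905024)
√(B + K(2129)) = √(-7653533905024 + 2129²) = √(-7653533905024 + 4532641) = √(-7653529372383) = 9*I*√94488016943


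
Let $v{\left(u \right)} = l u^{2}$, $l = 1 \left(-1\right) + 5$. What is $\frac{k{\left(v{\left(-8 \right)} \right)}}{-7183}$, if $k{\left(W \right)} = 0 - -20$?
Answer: $- \frac{20}{7183} \approx -0.0027844$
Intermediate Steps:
$l = 4$ ($l = -1 + 5 = 4$)
$v{\left(u \right)} = 4 u^{2}$
$k{\left(W \right)} = 20$ ($k{\left(W \right)} = 0 + 20 = 20$)
$\frac{k{\left(v{\left(-8 \right)} \right)}}{-7183} = \frac{20}{-7183} = 20 \left(- \frac{1}{7183}\right) = - \frac{20}{7183}$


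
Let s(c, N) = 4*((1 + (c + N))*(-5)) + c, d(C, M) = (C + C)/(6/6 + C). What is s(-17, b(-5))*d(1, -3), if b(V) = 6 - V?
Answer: 83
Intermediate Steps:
d(C, M) = 2*C/(1 + C) (d(C, M) = (2*C)/(6*(1/6) + C) = (2*C)/(1 + C) = 2*C/(1 + C))
s(c, N) = -20 - 20*N - 19*c (s(c, N) = 4*((1 + (N + c))*(-5)) + c = 4*((1 + N + c)*(-5)) + c = 4*(-5 - 5*N - 5*c) + c = (-20 - 20*N - 20*c) + c = -20 - 20*N - 19*c)
s(-17, b(-5))*d(1, -3) = (-20 - 20*(6 - 1*(-5)) - 19*(-17))*(2*1/(1 + 1)) = (-20 - 20*(6 + 5) + 323)*(2*1/2) = (-20 - 20*11 + 323)*(2*1*(1/2)) = (-20 - 220 + 323)*1 = 83*1 = 83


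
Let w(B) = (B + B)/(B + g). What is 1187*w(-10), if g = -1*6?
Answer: 5935/4 ≈ 1483.8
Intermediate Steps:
g = -6
w(B) = 2*B/(-6 + B) (w(B) = (B + B)/(B - 6) = (2*B)/(-6 + B) = 2*B/(-6 + B))
1187*w(-10) = 1187*(2*(-10)/(-6 - 10)) = 1187*(2*(-10)/(-16)) = 1187*(2*(-10)*(-1/16)) = 1187*(5/4) = 5935/4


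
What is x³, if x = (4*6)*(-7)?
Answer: -4741632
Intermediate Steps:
x = -168 (x = 24*(-7) = -168)
x³ = (-168)³ = -4741632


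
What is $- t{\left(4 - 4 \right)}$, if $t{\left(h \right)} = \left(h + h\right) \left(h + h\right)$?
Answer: $0$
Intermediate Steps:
$t{\left(h \right)} = 4 h^{2}$ ($t{\left(h \right)} = 2 h 2 h = 4 h^{2}$)
$- t{\left(4 - 4 \right)} = - 4 \left(4 - 4\right)^{2} = - 4 \cdot 0^{2} = - 4 \cdot 0 = \left(-1\right) 0 = 0$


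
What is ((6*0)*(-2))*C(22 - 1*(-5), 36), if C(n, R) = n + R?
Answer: 0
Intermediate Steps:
C(n, R) = R + n
((6*0)*(-2))*C(22 - 1*(-5), 36) = ((6*0)*(-2))*(36 + (22 - 1*(-5))) = (0*(-2))*(36 + (22 + 5)) = 0*(36 + 27) = 0*63 = 0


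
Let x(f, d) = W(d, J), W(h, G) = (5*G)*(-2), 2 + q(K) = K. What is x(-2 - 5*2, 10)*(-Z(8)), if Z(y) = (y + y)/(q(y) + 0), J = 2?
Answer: 160/3 ≈ 53.333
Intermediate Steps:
q(K) = -2 + K
W(h, G) = -10*G
Z(y) = 2*y/(-2 + y) (Z(y) = (y + y)/((-2 + y) + 0) = (2*y)/(-2 + y) = 2*y/(-2 + y))
x(f, d) = -20 (x(f, d) = -10*2 = -20)
x(-2 - 5*2, 10)*(-Z(8)) = -(-20)*2*8/(-2 + 8) = -(-20)*2*8/6 = -(-20)*2*8*(⅙) = -(-20)*8/3 = -20*(-8/3) = 160/3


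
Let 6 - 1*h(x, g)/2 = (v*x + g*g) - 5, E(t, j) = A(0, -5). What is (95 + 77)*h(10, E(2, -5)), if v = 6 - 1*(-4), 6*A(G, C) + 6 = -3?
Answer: -31390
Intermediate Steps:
A(G, C) = -3/2 (A(G, C) = -1 + (⅙)*(-3) = -1 - ½ = -3/2)
v = 10 (v = 6 + 4 = 10)
E(t, j) = -3/2
h(x, g) = 22 - 20*x - 2*g² (h(x, g) = 12 - 2*((10*x + g*g) - 5) = 12 - 2*((10*x + g²) - 5) = 12 - 2*((g² + 10*x) - 5) = 12 - 2*(-5 + g² + 10*x) = 12 + (10 - 20*x - 2*g²) = 22 - 20*x - 2*g²)
(95 + 77)*h(10, E(2, -5)) = (95 + 77)*(22 - 20*10 - 2*(-3/2)²) = 172*(22 - 200 - 2*9/4) = 172*(22 - 200 - 9/2) = 172*(-365/2) = -31390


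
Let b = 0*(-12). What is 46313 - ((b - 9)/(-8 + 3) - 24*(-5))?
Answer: 230956/5 ≈ 46191.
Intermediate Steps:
b = 0
46313 - ((b - 9)/(-8 + 3) - 24*(-5)) = 46313 - ((0 - 9)/(-8 + 3) - 24*(-5)) = 46313 - (-9/(-5) + 120) = 46313 - (-9*(-⅕) + 120) = 46313 - (9/5 + 120) = 46313 - 1*609/5 = 46313 - 609/5 = 230956/5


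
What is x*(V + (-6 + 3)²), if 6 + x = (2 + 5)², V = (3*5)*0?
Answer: 387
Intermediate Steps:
V = 0 (V = 15*0 = 0)
x = 43 (x = -6 + (2 + 5)² = -6 + 7² = -6 + 49 = 43)
x*(V + (-6 + 3)²) = 43*(0 + (-6 + 3)²) = 43*(0 + (-3)²) = 43*(0 + 9) = 43*9 = 387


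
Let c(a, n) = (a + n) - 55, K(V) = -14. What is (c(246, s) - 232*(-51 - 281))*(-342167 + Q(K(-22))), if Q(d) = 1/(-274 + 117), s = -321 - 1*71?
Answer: -4126948461060/157 ≈ -2.6286e+10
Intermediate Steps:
s = -392 (s = -321 - 71 = -392)
Q(d) = -1/157 (Q(d) = 1/(-157) = -1/157)
c(a, n) = -55 + a + n
(c(246, s) - 232*(-51 - 281))*(-342167 + Q(K(-22))) = ((-55 + 246 - 392) - 232*(-51 - 281))*(-342167 - 1/157) = (-201 - 232*(-332))*(-53720220/157) = (-201 + 77024)*(-53720220/157) = 76823*(-53720220/157) = -4126948461060/157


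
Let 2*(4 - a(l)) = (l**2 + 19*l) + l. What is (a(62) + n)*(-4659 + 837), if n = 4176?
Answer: -6260436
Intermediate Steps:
a(l) = 4 - 10*l - l**2/2 (a(l) = 4 - ((l**2 + 19*l) + l)/2 = 4 - (l**2 + 20*l)/2 = 4 + (-10*l - l**2/2) = 4 - 10*l - l**2/2)
(a(62) + n)*(-4659 + 837) = ((4 - 10*62 - 1/2*62**2) + 4176)*(-4659 + 837) = ((4 - 620 - 1/2*3844) + 4176)*(-3822) = ((4 - 620 - 1922) + 4176)*(-3822) = (-2538 + 4176)*(-3822) = 1638*(-3822) = -6260436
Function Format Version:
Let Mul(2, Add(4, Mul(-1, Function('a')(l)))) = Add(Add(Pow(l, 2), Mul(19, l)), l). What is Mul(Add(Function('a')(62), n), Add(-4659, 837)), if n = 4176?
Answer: -6260436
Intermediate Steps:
Function('a')(l) = Add(4, Mul(-10, l), Mul(Rational(-1, 2), Pow(l, 2))) (Function('a')(l) = Add(4, Mul(Rational(-1, 2), Add(Add(Pow(l, 2), Mul(19, l)), l))) = Add(4, Mul(Rational(-1, 2), Add(Pow(l, 2), Mul(20, l)))) = Add(4, Add(Mul(-10, l), Mul(Rational(-1, 2), Pow(l, 2)))) = Add(4, Mul(-10, l), Mul(Rational(-1, 2), Pow(l, 2))))
Mul(Add(Function('a')(62), n), Add(-4659, 837)) = Mul(Add(Add(4, Mul(-10, 62), Mul(Rational(-1, 2), Pow(62, 2))), 4176), Add(-4659, 837)) = Mul(Add(Add(4, -620, Mul(Rational(-1, 2), 3844)), 4176), -3822) = Mul(Add(Add(4, -620, -1922), 4176), -3822) = Mul(Add(-2538, 4176), -3822) = Mul(1638, -3822) = -6260436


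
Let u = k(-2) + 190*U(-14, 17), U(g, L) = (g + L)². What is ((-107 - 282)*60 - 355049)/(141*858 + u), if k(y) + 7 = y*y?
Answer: -378389/122685 ≈ -3.0842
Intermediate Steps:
U(g, L) = (L + g)²
k(y) = -7 + y² (k(y) = -7 + y*y = -7 + y²)
u = 1707 (u = (-7 + (-2)²) + 190*(17 - 14)² = (-7 + 4) + 190*3² = -3 + 190*9 = -3 + 1710 = 1707)
((-107 - 282)*60 - 355049)/(141*858 + u) = ((-107 - 282)*60 - 355049)/(141*858 + 1707) = (-389*60 - 355049)/(120978 + 1707) = (-23340 - 355049)/122685 = -378389*1/122685 = -378389/122685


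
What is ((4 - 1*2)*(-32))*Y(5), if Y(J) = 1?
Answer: -64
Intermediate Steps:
((4 - 1*2)*(-32))*Y(5) = ((4 - 1*2)*(-32))*1 = ((4 - 2)*(-32))*1 = (2*(-32))*1 = -64*1 = -64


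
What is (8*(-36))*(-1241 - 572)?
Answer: 522144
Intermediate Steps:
(8*(-36))*(-1241 - 572) = -288*(-1813) = 522144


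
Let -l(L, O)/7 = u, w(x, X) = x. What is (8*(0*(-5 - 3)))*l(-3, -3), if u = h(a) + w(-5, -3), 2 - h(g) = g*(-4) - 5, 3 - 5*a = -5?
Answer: 0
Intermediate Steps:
a = 8/5 (a = ⅗ - ⅕*(-5) = ⅗ + 1 = 8/5 ≈ 1.6000)
h(g) = 7 + 4*g (h(g) = 2 - (g*(-4) - 5) = 2 - (-4*g - 5) = 2 - (-5 - 4*g) = 2 + (5 + 4*g) = 7 + 4*g)
u = 42/5 (u = (7 + 4*(8/5)) - 5 = (7 + 32/5) - 5 = 67/5 - 5 = 42/5 ≈ 8.4000)
l(L, O) = -294/5 (l(L, O) = -7*42/5 = -294/5)
(8*(0*(-5 - 3)))*l(-3, -3) = (8*(0*(-5 - 3)))*(-294/5) = (8*(0*(-8)))*(-294/5) = (8*0)*(-294/5) = 0*(-294/5) = 0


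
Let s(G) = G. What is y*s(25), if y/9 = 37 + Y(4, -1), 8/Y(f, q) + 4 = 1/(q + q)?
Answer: 7925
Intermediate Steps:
Y(f, q) = 8/(-4 + 1/(2*q)) (Y(f, q) = 8/(-4 + 1/(q + q)) = 8/(-4 + 1/(2*q)))
y = 317 (y = 9*(37 - 16*(-1)/(-1 + 8*(-1))) = 9*(37 - 16*(-1)/(-1 - 8)) = 9*(37 - 16*(-1)/(-9)) = 9*(37 - 16*(-1)*(-⅑)) = 9*(37 - 16/9) = 9*(317/9) = 317)
y*s(25) = 317*25 = 7925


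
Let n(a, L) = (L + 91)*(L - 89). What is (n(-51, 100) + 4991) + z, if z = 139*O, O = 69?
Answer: 16683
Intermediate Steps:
n(a, L) = (-89 + L)*(91 + L) (n(a, L) = (91 + L)*(-89 + L) = (-89 + L)*(91 + L))
z = 9591 (z = 139*69 = 9591)
(n(-51, 100) + 4991) + z = ((-8099 + 100² + 2*100) + 4991) + 9591 = ((-8099 + 10000 + 200) + 4991) + 9591 = (2101 + 4991) + 9591 = 7092 + 9591 = 16683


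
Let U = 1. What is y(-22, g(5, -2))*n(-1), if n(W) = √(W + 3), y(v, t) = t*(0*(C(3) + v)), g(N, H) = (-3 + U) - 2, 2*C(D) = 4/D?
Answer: 0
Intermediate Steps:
C(D) = 2/D (C(D) = (4/D)/2 = 2/D)
g(N, H) = -4 (g(N, H) = (-3 + 1) - 2 = -2 - 2 = -4)
y(v, t) = 0 (y(v, t) = t*(0*(2/3 + v)) = t*(0*(2*(⅓) + v)) = t*(0*(⅔ + v)) = t*0 = 0)
n(W) = √(3 + W)
y(-22, g(5, -2))*n(-1) = 0*√(3 - 1) = 0*√2 = 0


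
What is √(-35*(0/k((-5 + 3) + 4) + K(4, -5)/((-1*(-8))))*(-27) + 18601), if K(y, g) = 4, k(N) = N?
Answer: √76294/2 ≈ 138.11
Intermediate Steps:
√(-35*(0/k((-5 + 3) + 4) + K(4, -5)/((-1*(-8))))*(-27) + 18601) = √(-35*(0/((-5 + 3) + 4) + 4/((-1*(-8))))*(-27) + 18601) = √(-35*(0/(-2 + 4) + 4/8)*(-27) + 18601) = √(-35*(0/2 + 4*(⅛))*(-27) + 18601) = √(-35*(0*(½) + ½)*(-27) + 18601) = √(-35*(0 + ½)*(-27) + 18601) = √(-35*½*(-27) + 18601) = √(-35/2*(-27) + 18601) = √(945/2 + 18601) = √(38147/2) = √76294/2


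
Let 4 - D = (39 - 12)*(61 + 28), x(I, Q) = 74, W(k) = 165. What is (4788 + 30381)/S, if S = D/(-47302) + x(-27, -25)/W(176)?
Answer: 274488066270/3896183 ≈ 70451.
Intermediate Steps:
D = -2399 (D = 4 - (39 - 12)*(61 + 28) = 4 - 27*89 = 4 - 1*2403 = 4 - 2403 = -2399)
S = 3896183/7804830 (S = -2399/(-47302) + 74/165 = -2399*(-1/47302) + 74*(1/165) = 2399/47302 + 74/165 = 3896183/7804830 ≈ 0.49920)
(4788 + 30381)/S = (4788 + 30381)/(3896183/7804830) = 35169*(7804830/3896183) = 274488066270/3896183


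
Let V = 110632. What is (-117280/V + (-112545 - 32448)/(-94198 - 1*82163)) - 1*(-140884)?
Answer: 114533627205911/812965423 ≈ 1.4088e+5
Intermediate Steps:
(-117280/V + (-112545 - 32448)/(-94198 - 1*82163)) - 1*(-140884) = (-117280/110632 + (-112545 - 32448)/(-94198 - 1*82163)) - 1*(-140884) = (-117280*1/110632 - 144993/(-94198 - 82163)) + 140884 = (-14660/13829 - 144993/(-176361)) + 140884 = (-14660/13829 - 144993*(-1/176361)) + 140884 = (-14660/13829 + 48331/58787) + 140884 = -193448021/812965423 + 140884 = 114533627205911/812965423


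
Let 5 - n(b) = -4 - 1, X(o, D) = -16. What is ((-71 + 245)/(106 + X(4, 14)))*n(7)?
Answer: 58/3 ≈ 19.333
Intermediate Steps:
n(b) = 10 (n(b) = 5 - (-4 - 1) = 5 - 1*(-5) = 5 + 5 = 10)
((-71 + 245)/(106 + X(4, 14)))*n(7) = ((-71 + 245)/(106 - 16))*10 = (174/90)*10 = (174*(1/90))*10 = (29/15)*10 = 58/3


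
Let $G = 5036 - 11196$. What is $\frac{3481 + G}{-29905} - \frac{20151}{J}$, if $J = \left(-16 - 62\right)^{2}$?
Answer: $- \frac{65146291}{20215780} \approx -3.2225$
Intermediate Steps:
$G = -6160$
$J = 6084$ ($J = \left(-78\right)^{2} = 6084$)
$\frac{3481 + G}{-29905} - \frac{20151}{J} = \frac{3481 - 6160}{-29905} - \frac{20151}{6084} = \left(-2679\right) \left(- \frac{1}{29905}\right) - \frac{2239}{676} = \frac{2679}{29905} - \frac{2239}{676} = - \frac{65146291}{20215780}$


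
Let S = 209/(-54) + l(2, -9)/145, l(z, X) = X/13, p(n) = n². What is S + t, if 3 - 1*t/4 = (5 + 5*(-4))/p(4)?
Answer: 2417483/203580 ≈ 11.875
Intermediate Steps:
l(z, X) = X/13 (l(z, X) = X*(1/13) = X/13)
t = 63/4 (t = 12 - 4*(5 + 5*(-4))/(4²) = 12 - 4*(5 - 20)/16 = 12 - (-60)/16 = 12 - 4*(-15/16) = 12 + 15/4 = 63/4 ≈ 15.750)
S = -394451/101790 (S = 209/(-54) + ((1/13)*(-9))/145 = 209*(-1/54) - 9/13*1/145 = -209/54 - 9/1885 = -394451/101790 ≈ -3.8751)
S + t = -394451/101790 + 63/4 = 2417483/203580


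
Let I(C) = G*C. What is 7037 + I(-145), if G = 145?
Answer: -13988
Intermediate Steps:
I(C) = 145*C
7037 + I(-145) = 7037 + 145*(-145) = 7037 - 21025 = -13988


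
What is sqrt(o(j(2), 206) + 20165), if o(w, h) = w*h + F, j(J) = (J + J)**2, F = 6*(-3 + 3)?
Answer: sqrt(23461) ≈ 153.17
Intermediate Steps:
F = 0 (F = 6*0 = 0)
j(J) = 4*J**2 (j(J) = (2*J)**2 = 4*J**2)
o(w, h) = h*w (o(w, h) = w*h + 0 = h*w + 0 = h*w)
sqrt(o(j(2), 206) + 20165) = sqrt(206*(4*2**2) + 20165) = sqrt(206*(4*4) + 20165) = sqrt(206*16 + 20165) = sqrt(3296 + 20165) = sqrt(23461)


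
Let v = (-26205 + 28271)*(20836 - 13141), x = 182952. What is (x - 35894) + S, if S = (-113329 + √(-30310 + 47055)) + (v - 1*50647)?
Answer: 15880952 + √16745 ≈ 1.5881e+7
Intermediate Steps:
v = 15897870 (v = 2066*7695 = 15897870)
S = 15733894 + √16745 (S = (-113329 + √(-30310 + 47055)) + (15897870 - 1*50647) = (-113329 + √16745) + (15897870 - 50647) = (-113329 + √16745) + 15847223 = 15733894 + √16745 ≈ 1.5734e+7)
(x - 35894) + S = (182952 - 35894) + (15733894 + √16745) = 147058 + (15733894 + √16745) = 15880952 + √16745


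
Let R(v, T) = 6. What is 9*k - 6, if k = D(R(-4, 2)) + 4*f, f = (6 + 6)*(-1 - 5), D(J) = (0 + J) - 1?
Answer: -2553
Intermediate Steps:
D(J) = -1 + J (D(J) = J - 1 = -1 + J)
f = -72 (f = 12*(-6) = -72)
k = -283 (k = (-1 + 6) + 4*(-72) = 5 - 288 = -283)
9*k - 6 = 9*(-283) - 6 = -2547 - 6 = -2553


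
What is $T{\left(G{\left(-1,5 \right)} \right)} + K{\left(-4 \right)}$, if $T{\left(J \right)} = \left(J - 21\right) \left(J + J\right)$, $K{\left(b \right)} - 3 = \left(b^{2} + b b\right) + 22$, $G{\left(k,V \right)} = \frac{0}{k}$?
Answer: $57$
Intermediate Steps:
$G{\left(k,V \right)} = 0$
$K{\left(b \right)} = 25 + 2 b^{2}$ ($K{\left(b \right)} = 3 + \left(\left(b^{2} + b b\right) + 22\right) = 3 + \left(\left(b^{2} + b^{2}\right) + 22\right) = 3 + \left(2 b^{2} + 22\right) = 3 + \left(22 + 2 b^{2}\right) = 25 + 2 b^{2}$)
$T{\left(J \right)} = 2 J \left(-21 + J\right)$ ($T{\left(J \right)} = \left(-21 + J\right) 2 J = 2 J \left(-21 + J\right)$)
$T{\left(G{\left(-1,5 \right)} \right)} + K{\left(-4 \right)} = 2 \cdot 0 \left(-21 + 0\right) + \left(25 + 2 \left(-4\right)^{2}\right) = 2 \cdot 0 \left(-21\right) + \left(25 + 2 \cdot 16\right) = 0 + \left(25 + 32\right) = 0 + 57 = 57$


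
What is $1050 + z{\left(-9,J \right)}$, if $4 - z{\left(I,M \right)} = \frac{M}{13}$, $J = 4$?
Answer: $\frac{13698}{13} \approx 1053.7$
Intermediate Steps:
$z{\left(I,M \right)} = 4 - \frac{M}{13}$
$1050 + z{\left(-9,J \right)} = 1050 + \left(4 - \frac{4}{13}\right) = 1050 + \frac{48}{13} = \frac{13698}{13}$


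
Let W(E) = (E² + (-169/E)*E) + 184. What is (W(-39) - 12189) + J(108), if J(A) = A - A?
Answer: -10653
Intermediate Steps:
W(E) = 15 + E² (W(E) = (E² - 169) + 184 = (-169 + E²) + 184 = 15 + E²)
J(A) = 0
(W(-39) - 12189) + J(108) = ((15 + (-39)²) - 12189) + 0 = ((15 + 1521) - 12189) + 0 = (1536 - 12189) + 0 = -10653 + 0 = -10653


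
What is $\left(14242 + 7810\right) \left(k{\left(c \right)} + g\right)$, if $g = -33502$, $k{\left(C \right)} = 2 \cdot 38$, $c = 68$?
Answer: $-737110152$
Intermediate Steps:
$k{\left(C \right)} = 76$
$\left(14242 + 7810\right) \left(k{\left(c \right)} + g\right) = \left(14242 + 7810\right) \left(76 - 33502\right) = 22052 \left(-33426\right) = -737110152$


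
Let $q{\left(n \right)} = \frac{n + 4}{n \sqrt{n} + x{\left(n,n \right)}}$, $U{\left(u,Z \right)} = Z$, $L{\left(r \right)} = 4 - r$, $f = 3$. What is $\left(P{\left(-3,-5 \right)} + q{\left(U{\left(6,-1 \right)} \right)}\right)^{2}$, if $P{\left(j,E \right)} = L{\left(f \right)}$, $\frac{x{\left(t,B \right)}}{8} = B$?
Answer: $\frac{1672}{4225} + \frac{246 i}{4225} \approx 0.39574 + 0.058225 i$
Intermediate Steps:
$x{\left(t,B \right)} = 8 B$
$P{\left(j,E \right)} = 1$ ($P{\left(j,E \right)} = 4 - 3 = 1$)
$q{\left(n \right)} = \frac{4 + n}{n^{\frac{3}{2}} + 8 n}$ ($q{\left(n \right)} = \frac{n + 4}{n \sqrt{n} + 8 n} = \frac{4 + n}{n^{\frac{3}{2}} + 8 n}$)
$\left(P{\left(-3,-5 \right)} + q{\left(U{\left(6,-1 \right)} \right)}\right)^{2} = \left(1 + \frac{4 - 1}{\left(-1\right)^{\frac{3}{2}} + 8 \left(-1\right)}\right)^{2} = \left(1 + \frac{1}{- i - 8} \cdot 3\right)^{2} = \left(1 + \frac{1}{-8 - i} 3\right)^{2} = \left(1 + \frac{-8 + i}{65} \cdot 3\right)^{2} = \left(1 + \frac{3 \left(-8 + i\right)}{65}\right)^{2}$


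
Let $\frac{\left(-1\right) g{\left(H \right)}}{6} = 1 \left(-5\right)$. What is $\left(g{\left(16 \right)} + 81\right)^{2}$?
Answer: $12321$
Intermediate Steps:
$g{\left(H \right)} = 30$ ($g{\left(H \right)} = - 6 \cdot 1 \left(-5\right) = \left(-6\right) \left(-5\right) = 30$)
$\left(g{\left(16 \right)} + 81\right)^{2} = \left(30 + 81\right)^{2} = 111^{2} = 12321$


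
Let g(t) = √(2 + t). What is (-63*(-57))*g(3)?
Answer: 3591*√5 ≈ 8029.7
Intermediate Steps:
(-63*(-57))*g(3) = (-63*(-57))*√(2 + 3) = 3591*√5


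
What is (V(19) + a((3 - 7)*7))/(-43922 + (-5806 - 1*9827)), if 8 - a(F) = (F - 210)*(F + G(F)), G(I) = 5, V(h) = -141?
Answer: 5607/59555 ≈ 0.094148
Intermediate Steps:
a(F) = 8 - (-210 + F)*(5 + F) (a(F) = 8 - (F - 210)*(F + 5) = 8 - (-210 + F)*(5 + F))
(V(19) + a((3 - 7)*7))/(-43922 + (-5806 - 1*9827)) = (-141 + (1058 - ((3 - 7)*7)² + 205*((3 - 7)*7)))/(-43922 + (-5806 - 1*9827)) = (-141 + (1058 - (-4*7)² + 205*(-4*7)))/(-43922 + (-5806 - 9827)) = (-141 + (1058 - 1*(-28)² + 205*(-28)))/(-43922 - 15633) = (-141 + (1058 - 1*784 - 5740))/(-59555) = (-141 + (1058 - 784 - 5740))*(-1/59555) = (-141 - 5466)*(-1/59555) = -5607*(-1/59555) = 5607/59555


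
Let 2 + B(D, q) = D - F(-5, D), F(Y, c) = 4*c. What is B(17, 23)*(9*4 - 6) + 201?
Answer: -1389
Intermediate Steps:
B(D, q) = -2 - 3*D (B(D, q) = -2 + (D - 4*D) = -2 - 3*D)
B(17, 23)*(9*4 - 6) + 201 = (-2 - 3*17)*(9*4 - 6) + 201 = (-2 - 51)*(36 - 6) + 201 = -53*30 + 201 = -1590 + 201 = -1389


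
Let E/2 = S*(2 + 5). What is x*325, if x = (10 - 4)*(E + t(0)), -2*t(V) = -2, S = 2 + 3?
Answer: 138450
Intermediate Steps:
S = 5
t(V) = 1 (t(V) = -1/2*(-2) = 1)
E = 70 (E = 2*(5*(2 + 5)) = 2*(5*7) = 2*35 = 70)
x = 426 (x = (10 - 4)*(70 + 1) = 6*71 = 426)
x*325 = 426*325 = 138450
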